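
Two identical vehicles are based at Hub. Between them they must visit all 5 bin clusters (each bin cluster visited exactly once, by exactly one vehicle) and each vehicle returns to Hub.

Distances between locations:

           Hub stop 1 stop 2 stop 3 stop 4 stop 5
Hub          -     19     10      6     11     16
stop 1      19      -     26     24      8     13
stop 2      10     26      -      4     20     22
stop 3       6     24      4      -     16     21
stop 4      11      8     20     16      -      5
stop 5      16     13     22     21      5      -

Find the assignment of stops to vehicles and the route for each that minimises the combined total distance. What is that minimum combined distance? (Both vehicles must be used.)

Minimum combined distance: 68.

Try each way of splitting the stops between the two vehicles (each non-empty) and, for each split, find the best tour for each vehicle:
  {stop 1} + {stop 2, stop 3, stop 4, stop 5}: 38 + 48 = 86
  {stop 2} + {stop 1, stop 3, stop 4, stop 5}: 20 + 59 = 79
  {stop 1, stop 2} + {stop 3, stop 4, stop 5}: 55 + 43 = 98
  {stop 3} + {stop 1, stop 2, stop 4, stop 5}: 12 + 64 = 76
  {stop 1, stop 3} + {stop 2, stop 4, stop 5}: 49 + 48 = 97
  {stop 2, stop 3} + {stop 1, stop 4, stop 5}: 20 + 48 = 68
  … (15 splits in total)
Best: vehicle 1 Hub → stop 2 → stop 3 → Hub = 20; vehicle 2 Hub → stop 1 → stop 4 → stop 5 → Hub = 48; combined 68.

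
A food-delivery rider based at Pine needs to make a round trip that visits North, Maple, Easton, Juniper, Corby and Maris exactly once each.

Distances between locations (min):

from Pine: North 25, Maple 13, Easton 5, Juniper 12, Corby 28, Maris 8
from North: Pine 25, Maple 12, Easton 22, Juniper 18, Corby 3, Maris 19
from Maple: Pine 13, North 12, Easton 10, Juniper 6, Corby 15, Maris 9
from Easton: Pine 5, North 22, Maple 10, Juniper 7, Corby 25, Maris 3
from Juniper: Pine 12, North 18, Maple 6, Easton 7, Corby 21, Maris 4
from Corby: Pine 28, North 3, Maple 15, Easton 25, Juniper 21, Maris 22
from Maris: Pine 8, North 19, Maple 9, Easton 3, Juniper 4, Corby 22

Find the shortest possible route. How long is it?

With 6 stops there are 6!/2 = 360 distinct round trips (a route and its reverse cost the same).
Pine→North→Maple→Easton→Juniper→Corby→Maris→Pine: 25+12+10+7+21+22+8 = 105
Pine→North→Maple→Easton→Juniper→Maris→Corby→Pine: 25+12+10+7+4+22+28 = 108
Pine→North→Maple→Easton→Corby→Juniper→Maris→Pine: 25+12+10+25+21+4+8 = 105
Pine→North→Maple→Easton→Corby→Maris→Juniper→Pine: 25+12+10+25+22+4+12 = 110
Pine→North→Maple→Easton→Maris→Juniper→Corby→Pine: 25+12+10+3+4+21+28 = 103
Pine→North→Maple→Easton→Maris→Corby→Juniper→Pine: 25+12+10+3+22+21+12 = 105
Pine→North→Maple→Juniper→Easton→Corby→Maris→Pine: 25+12+6+7+25+22+8 = 105
Pine→North→Maple→Juniper→Easton→Maris→Corby→Pine: 25+12+6+7+3+22+28 = 103
… (352 more)
Pine→North→Corby→Maple→Juniper→Maris→Easton→Pine: 25+3+15+6+4+3+5 = 61  ← best
The minimum is 61.
One optimal route: Pine → North → Corby → Maple → Juniper → Maris → Easton → Pine (or its reverse).

61 min — the shortest possible round trip.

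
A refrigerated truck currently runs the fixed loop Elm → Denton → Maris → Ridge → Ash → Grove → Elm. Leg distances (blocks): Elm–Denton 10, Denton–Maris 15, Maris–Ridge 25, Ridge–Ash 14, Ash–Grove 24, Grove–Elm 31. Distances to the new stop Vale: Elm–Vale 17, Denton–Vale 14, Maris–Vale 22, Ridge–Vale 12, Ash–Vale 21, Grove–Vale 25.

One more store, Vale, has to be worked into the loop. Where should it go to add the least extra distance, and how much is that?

Minimum extra distance: 9 blocks, inserting Vale between Maris and Ridge.

Insertion cost between consecutive stops i–j is d(i,Vale) + d(Vale,j) − d(i,j):
  between Elm and Denton: 17 + 14 − 10 = 21
  between Denton and Maris: 14 + 22 − 15 = 21
  between Maris and Ridge: 22 + 12 − 25 = 9
  between Ridge and Ash: 12 + 21 − 14 = 19
  between Ash and Grove: 21 + 25 − 24 = 22
  between Grove and Elm: 25 + 17 − 31 = 11
Cheapest insertion is between Maris and Ridge, adding 9.
New total = 119 + 9 = 128.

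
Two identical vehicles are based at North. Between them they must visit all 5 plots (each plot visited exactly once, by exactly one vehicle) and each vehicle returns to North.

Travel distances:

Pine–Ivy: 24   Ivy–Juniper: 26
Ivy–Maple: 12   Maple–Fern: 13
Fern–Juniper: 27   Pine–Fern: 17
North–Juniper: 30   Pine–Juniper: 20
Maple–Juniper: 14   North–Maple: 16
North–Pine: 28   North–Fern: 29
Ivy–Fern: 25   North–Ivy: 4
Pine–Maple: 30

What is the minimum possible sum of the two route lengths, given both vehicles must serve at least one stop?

There are 2^4 − 1 = 15 ways to divide the 5 stops into two non-empty groups. For each, the best each vehicle can do is its own shortest tour through its group:
  {Pine} + {Ivy, Maple, Fern, Juniper}: 56 + 86 = 142
  {Ivy} + {Pine, Maple, Fern, Juniper}: 8 + 96 = 104
  {Pine, Ivy} + {Maple, Fern, Juniper}: 56 + 86 = 142
  {Maple} + {Pine, Ivy, Fern, Juniper}: 32 + 96 = 128
  {Pine, Maple} + {Ivy, Fern, Juniper}: 74 + 86 = 160
  {Ivy, Maple} + {Pine, Fern, Juniper}: 32 + 96 = 128
  … (15 splits in total)
Best: vehicle 1 North → Ivy → North = 8; vehicle 2 North → Maple → Fern → Pine → Juniper → North = 96; combined 104.

104 — the smallest possible combined total.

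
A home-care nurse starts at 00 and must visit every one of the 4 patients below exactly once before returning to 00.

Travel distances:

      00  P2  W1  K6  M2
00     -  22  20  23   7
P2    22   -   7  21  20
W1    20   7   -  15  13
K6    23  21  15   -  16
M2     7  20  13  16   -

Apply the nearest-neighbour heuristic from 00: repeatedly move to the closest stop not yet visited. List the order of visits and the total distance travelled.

From 00: distances to unvisited — M2=7, W1=20, P2=22, K6=23. Nearest is M2 (7).
From M2: distances to unvisited — W1=13, K6=16, P2=20. Nearest is W1 (13).
From W1: distances to unvisited — P2=7, K6=15. Nearest is P2 (7).
From P2: distances to unvisited — K6=21. Nearest is K6 (21).
Return K6→00: 23.
Total = 7 + 13 + 7 + 21 + 23 = 71.

Nearest-neighbour total = 71; route 00 → M2 → W1 → P2 → K6 → 00.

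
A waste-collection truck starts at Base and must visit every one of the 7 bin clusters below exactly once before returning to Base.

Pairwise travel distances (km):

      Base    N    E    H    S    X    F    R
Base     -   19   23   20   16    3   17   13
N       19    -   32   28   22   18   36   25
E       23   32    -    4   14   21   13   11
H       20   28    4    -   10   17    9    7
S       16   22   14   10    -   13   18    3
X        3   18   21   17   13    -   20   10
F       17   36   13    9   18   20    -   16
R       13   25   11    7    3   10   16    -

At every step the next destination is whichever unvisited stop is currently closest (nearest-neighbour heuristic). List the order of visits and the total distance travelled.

From Base: distances to unvisited — X=3, R=13, S=16, F=17, N=19, H=20, E=23. Nearest is X (3).
From X: distances to unvisited — R=10, S=13, H=17, N=18, F=20, E=21. Nearest is R (10).
From R: distances to unvisited — S=3, H=7, E=11, F=16, N=25. Nearest is S (3).
From S: distances to unvisited — H=10, E=14, F=18, N=22. Nearest is H (10).
From H: distances to unvisited — E=4, F=9, N=28. Nearest is E (4).
From E: distances to unvisited — F=13, N=32. Nearest is F (13).
From F: distances to unvisited — N=36. Nearest is N (36).
Return N→Base: 19.
Total = 3 + 10 + 3 + 10 + 4 + 13 + 36 + 19 = 98.

Total distance 98 km via the nearest-neighbour route Base → X → R → S → H → E → F → N → Base.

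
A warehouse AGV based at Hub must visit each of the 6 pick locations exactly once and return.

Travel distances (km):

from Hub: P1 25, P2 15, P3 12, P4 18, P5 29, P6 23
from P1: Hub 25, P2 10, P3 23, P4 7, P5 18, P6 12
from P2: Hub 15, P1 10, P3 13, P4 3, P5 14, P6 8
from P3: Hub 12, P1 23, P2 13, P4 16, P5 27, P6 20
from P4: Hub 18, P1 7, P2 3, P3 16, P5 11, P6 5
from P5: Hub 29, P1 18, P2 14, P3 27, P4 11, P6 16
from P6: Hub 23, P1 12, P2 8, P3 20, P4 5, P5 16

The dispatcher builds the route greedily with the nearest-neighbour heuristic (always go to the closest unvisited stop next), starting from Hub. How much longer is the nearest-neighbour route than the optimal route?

The nearest-neighbour route is 1 km longer than optimal.

From Hub: P3=12, P2=15, P4=18, P6=23, P1=25, P5=29 → choose P3 (12).
From P3: P2=13, P4=16, P6=20, P1=23, P5=27 → choose P2 (13).
From P2: P4=3, P6=8, P1=10, P5=14 → choose P4 (3).
From P4: P6=5, P1=7, P5=11 → choose P6 (5).
From P6: P1=12, P5=16 → choose P1 (12).
From P1: P5=18 → choose P5 (18).
NN route Hub → P3 → P2 → P4 → P6 → P1 → P5 → Hub costs 92.
Optimal: Hub → P2 → P1 → P4 → P5 → P6 → P3 → Hub costs 91 (by enumerating all 360 distinct tours).
Excess = 92 − 91 = 1.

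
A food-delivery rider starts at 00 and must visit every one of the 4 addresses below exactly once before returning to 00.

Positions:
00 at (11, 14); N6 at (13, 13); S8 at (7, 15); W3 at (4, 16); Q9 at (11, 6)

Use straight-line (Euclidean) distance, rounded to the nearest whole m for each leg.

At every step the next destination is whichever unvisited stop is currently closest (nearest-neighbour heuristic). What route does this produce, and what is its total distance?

From 00: distances to unvisited — N6=2, S8=4, W3=7, Q9=8. Nearest is N6 (2).
From N6: distances to unvisited — S8=6, Q9=7, W3=9. Nearest is S8 (6).
From S8: distances to unvisited — W3=3, Q9=10. Nearest is W3 (3).
From W3: distances to unvisited — Q9=12. Nearest is Q9 (12).
Return Q9→00: 8.
Total = 2 + 6 + 3 + 12 + 8 = 31.

Nearest-neighbour total = 31 m; route 00 → N6 → S8 → W3 → Q9 → 00.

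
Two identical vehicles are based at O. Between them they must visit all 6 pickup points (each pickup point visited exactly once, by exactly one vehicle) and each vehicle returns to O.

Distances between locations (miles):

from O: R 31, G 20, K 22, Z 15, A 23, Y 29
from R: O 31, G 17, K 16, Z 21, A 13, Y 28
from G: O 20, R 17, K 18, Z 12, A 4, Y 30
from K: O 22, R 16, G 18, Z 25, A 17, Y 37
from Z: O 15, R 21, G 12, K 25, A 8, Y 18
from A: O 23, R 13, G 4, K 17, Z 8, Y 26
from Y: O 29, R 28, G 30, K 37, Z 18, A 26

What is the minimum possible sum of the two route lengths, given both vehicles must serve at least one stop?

137 miles — the smallest possible combined total.

There are 2^5 − 1 = 31 ways to divide the 6 stops into two non-empty groups. For each, the best each vehicle can do is its own shortest tour through its group:
  {R} + {G, K, Z, A, Y}: 62 + 99 = 161
  {G} + {R, K, Z, A, Y}: 40 + 106 = 146
  {R, G} + {K, Z, A, Y}: 68 + 94 = 162
  {K} + {R, G, Z, A, Y}: 44 + 98 = 142
  {R, K} + {G, Z, A, Y}: 69 + 79 = 148
  {G, K} + {R, Z, A, Y}: 60 + 93 = 153
  … (31 splits in total)
  {R, G, K, A} + {Z, Y}: 75 + 62 = 137  ← best
Best: vehicle 1 O → G → A → R → K → O = 75; vehicle 2 O → Z → Y → O = 62; combined 137.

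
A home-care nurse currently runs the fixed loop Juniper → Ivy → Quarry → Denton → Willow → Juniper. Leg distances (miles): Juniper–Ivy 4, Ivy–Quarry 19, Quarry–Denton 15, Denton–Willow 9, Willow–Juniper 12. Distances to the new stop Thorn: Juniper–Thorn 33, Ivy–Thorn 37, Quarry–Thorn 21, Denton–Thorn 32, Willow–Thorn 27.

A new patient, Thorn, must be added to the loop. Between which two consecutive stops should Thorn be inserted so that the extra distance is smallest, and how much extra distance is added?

Adding 38 miles by placing Thorn on the Quarry–Denton leg.

Insertion cost between consecutive stops i–j is d(i,Thorn) + d(Thorn,j) − d(i,j):
  between Juniper and Ivy: 33 + 37 − 4 = 66
  between Ivy and Quarry: 37 + 21 − 19 = 39
  between Quarry and Denton: 21 + 32 − 15 = 38
  between Denton and Willow: 32 + 27 − 9 = 50
  between Willow and Juniper: 27 + 33 − 12 = 48
Cheapest insertion is between Quarry and Denton, adding 38.
New total = 59 + 38 = 97.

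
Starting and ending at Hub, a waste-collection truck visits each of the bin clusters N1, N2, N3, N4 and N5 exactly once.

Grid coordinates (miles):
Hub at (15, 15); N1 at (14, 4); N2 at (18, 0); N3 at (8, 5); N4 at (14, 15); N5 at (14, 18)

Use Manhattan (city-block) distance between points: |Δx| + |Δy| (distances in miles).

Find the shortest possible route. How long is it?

56 miles — the shortest possible round trip.

Hub - N1 - N2 - N3 - N4 - N5 - Hub: 12+8+15+16+3+4 = 58
Hub - N1 - N2 - N3 - N5 - N4 - Hub: 12+8+15+19+3+1 = 58
Hub - N1 - N2 - N4 - N3 - N5 - Hub: 12+8+19+16+19+4 = 78
Hub - N1 - N2 - N4 - N5 - N3 - Hub: 12+8+19+3+19+17 = 78
Hub - N1 - N2 - N5 - N3 - N4 - Hub: 12+8+22+19+16+1 = 78
Hub - N1 - N2 - N5 - N4 - N3 - Hub: 12+8+22+3+16+17 = 78
Hub - N1 - N3 - N2 - N4 - N5 - Hub: 12+7+15+19+3+4 = 60
Hub - N1 - N3 - N2 - N5 - N4 - Hub: 12+7+15+22+3+1 = 60
Hub - N1 - N3 - N4 - N2 - N5 - Hub: 12+7+16+19+22+4 = 80
Hub - N1 - N3 - N4 - N5 - N2 - Hub: 12+7+16+3+22+18 = 78
Hub - N1 - N3 - N5 - N2 - N4 - Hub: 12+7+19+22+19+1 = 80
Hub - N1 - N3 - N5 - N4 - N2 - Hub: 12+7+19+3+19+18 = 78
Hub - N1 - N4 - N2 - N3 - N5 - Hub: 12+11+19+15+19+4 = 80
Hub - N1 - N4 - N2 - N5 - N3 - Hub: 12+11+19+22+19+17 = 100
… (46 more)
Hub - N2 - N1 - N3 - N4 - N5 - Hub: 18+8+7+16+3+4 = 56  ← best
The minimum is 56.
One optimal route: Hub → N2 → N1 → N3 → N4 → N5 → Hub (or its reverse).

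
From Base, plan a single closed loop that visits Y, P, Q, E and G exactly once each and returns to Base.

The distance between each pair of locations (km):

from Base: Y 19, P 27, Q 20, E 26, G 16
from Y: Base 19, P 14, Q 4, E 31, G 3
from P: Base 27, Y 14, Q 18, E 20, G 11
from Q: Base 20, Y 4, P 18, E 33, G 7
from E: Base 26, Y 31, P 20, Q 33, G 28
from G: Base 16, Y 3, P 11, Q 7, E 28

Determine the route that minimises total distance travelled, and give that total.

Base → Y → P → Q → E → G → Base: 19+14+18+33+28+16 = 128
Base → Y → P → Q → G → E → Base: 19+14+18+7+28+26 = 112
Base → Y → P → E → Q → G → Base: 19+14+20+33+7+16 = 109
Base → Y → P → E → G → Q → Base: 19+14+20+28+7+20 = 108
Base → Y → P → G → Q → E → Base: 19+14+11+7+33+26 = 110
Base → Y → P → G → E → Q → Base: 19+14+11+28+33+20 = 125
Base → Y → Q → P → E → G → Base: 19+4+18+20+28+16 = 105
Base → Y → Q → P → G → E → Base: 19+4+18+11+28+26 = 106
Base → Y → Q → E → P → G → Base: 19+4+33+20+11+16 = 103
Base → Y → Q → E → G → P → Base: 19+4+33+28+11+27 = 122
Base → Y → Q → G → P → E → Base: 19+4+7+11+20+26 = 87
Base → Y → Q → G → E → P → Base: 19+4+7+28+20+27 = 105
Base → Y → E → P → Q → G → Base: 19+31+20+18+7+16 = 111
Base → Y → E → P → G → Q → Base: 19+31+20+11+7+20 = 108
… (46 more)
Base → Q → Y → G → P → E → Base: 20+4+3+11+20+26 = 84  ← best
The minimum is 84.
One optimal route: Base → Q → Y → G → P → E → Base (or its reverse).

Shortest round trip = 84 km.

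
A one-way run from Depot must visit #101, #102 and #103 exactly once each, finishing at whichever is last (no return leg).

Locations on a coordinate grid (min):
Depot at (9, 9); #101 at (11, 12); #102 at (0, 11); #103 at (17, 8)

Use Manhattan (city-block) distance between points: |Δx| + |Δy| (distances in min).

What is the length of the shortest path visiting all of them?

There are 3! = 6 possible orderings.
Depot - #101 - #102 - #103: 5+12+20 = 37
Depot - #101 - #103 - #102: 5+10+20 = 35
Depot - #102 - #101 - #103: 11+12+10 = 33
Depot - #102 - #103 - #101: 11+20+10 = 41
Depot - #103 - #101 - #102: 9+10+12 = 31
Depot - #103 - #102 - #101: 9+20+12 = 41
The minimum is 31.
One shortest path: Depot → #103 → #101 → #102.

Shortest open route: 31 min.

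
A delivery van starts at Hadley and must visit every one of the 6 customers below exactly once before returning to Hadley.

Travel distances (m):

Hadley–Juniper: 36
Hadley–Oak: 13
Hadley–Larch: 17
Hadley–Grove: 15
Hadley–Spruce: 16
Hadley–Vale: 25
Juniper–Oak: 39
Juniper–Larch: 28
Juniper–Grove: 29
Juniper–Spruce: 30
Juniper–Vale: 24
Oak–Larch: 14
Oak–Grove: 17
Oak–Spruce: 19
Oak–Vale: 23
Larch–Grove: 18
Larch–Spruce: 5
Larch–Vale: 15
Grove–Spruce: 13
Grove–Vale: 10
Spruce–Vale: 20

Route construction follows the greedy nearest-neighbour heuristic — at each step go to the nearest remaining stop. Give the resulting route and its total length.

Hadley → [Oak:13 / Grove:15 / Spruce:16 / Larch:17 / Vale:25 / Juniper:36] → Oak (13)
Oak → [Larch:14 / Grove:17 / Spruce:19 / Vale:23 / Juniper:39] → Larch (14)
Larch → [Spruce:5 / Vale:15 / Grove:18 / Juniper:28] → Spruce (5)
Spruce → [Grove:13 / Vale:20 / Juniper:30] → Grove (13)
Grove → [Vale:10 / Juniper:29] → Vale (10)
Vale → [Juniper:24] → Juniper (24)
Return Juniper→Hadley: 36.
Total = 13 + 14 + 5 + 13 + 10 + 24 + 36 = 115.

Nearest-neighbour total = 115 m; route Hadley → Oak → Larch → Spruce → Grove → Vale → Juniper → Hadley.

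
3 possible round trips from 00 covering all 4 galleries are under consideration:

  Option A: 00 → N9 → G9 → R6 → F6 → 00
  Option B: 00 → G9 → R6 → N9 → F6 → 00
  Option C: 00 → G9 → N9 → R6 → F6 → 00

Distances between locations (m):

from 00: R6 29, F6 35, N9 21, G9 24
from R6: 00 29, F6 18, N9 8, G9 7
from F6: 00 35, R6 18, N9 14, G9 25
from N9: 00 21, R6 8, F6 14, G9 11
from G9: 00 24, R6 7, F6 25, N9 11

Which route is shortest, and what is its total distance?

88 m — Option B is the shortest.

Option A: 21 + 11 + 7 + 18 + 35 = 92
Option B: 24 + 7 + 8 + 14 + 35 = 88
Option C: 24 + 11 + 8 + 18 + 35 = 96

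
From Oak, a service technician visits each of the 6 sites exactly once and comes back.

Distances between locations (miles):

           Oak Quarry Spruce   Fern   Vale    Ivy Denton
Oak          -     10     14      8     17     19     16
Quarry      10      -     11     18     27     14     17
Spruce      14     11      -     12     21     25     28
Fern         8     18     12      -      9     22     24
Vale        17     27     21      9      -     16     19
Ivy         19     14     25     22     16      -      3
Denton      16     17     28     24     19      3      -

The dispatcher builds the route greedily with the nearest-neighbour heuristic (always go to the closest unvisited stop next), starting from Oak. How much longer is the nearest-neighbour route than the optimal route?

From Oak: Fern=8, Quarry=10, Spruce=14, Denton=16, Vale=17, Ivy=19 → choose Fern (8).
From Fern: Vale=9, Spruce=12, Quarry=18, Ivy=22, Denton=24 → choose Vale (9).
From Vale: Ivy=16, Denton=19, Spruce=21, Quarry=27 → choose Ivy (16).
From Ivy: Denton=3, Quarry=14, Spruce=25 → choose Denton (3).
From Denton: Quarry=17, Spruce=28 → choose Quarry (17).
From Quarry: Spruce=11 → choose Spruce (11).
NN route Oak → Fern → Vale → Ivy → Denton → Quarry → Spruce → Oak costs 78.
Optimal: Oak → Quarry → Spruce → Fern → Vale → Ivy → Denton → Oak costs 77 (by enumerating all 360 distinct tours).
Excess = 78 − 77 = 1.

Excess over optimum: 1 miles.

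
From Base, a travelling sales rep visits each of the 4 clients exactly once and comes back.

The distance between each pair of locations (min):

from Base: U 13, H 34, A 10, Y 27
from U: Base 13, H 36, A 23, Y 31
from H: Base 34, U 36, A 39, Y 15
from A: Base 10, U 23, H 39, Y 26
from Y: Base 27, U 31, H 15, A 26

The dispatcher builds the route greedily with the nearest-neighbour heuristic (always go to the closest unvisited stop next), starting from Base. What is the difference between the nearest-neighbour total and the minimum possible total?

Base: A=10, U=13, Y=27, H=34 ⇒ A
A: U=23, Y=26, H=39 ⇒ U
U: Y=31, H=36 ⇒ Y
Y: H=15 ⇒ H
NN route Base → A → U → Y → H → Base costs 113.
Optimal: Base → U → H → Y → A → Base costs 100 (by enumerating all 12 distinct tours).
Excess = 113 − 100 = 13.

The nearest-neighbour route is 13 min longer than optimal.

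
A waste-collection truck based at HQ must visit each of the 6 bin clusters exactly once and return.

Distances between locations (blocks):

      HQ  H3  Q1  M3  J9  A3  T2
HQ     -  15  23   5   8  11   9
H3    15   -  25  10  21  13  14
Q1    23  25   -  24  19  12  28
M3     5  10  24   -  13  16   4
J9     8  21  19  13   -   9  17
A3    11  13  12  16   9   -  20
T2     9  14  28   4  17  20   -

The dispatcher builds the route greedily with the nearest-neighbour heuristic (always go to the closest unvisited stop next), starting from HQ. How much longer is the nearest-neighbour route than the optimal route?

Excess over optimum: 12 blocks.

From HQ: M3=5, J9=8, T2=9, A3=11, H3=15, Q1=23 → choose M3 (5).
From M3: T2=4, H3=10, J9=13, A3=16, Q1=24 → choose T2 (4).
From T2: H3=14, J9=17, A3=20, Q1=28 → choose H3 (14).
From H3: A3=13, J9=21, Q1=25 → choose A3 (13).
From A3: J9=9, Q1=12 → choose J9 (9).
From J9: Q1=19 → choose Q1 (19).
NN route HQ → M3 → T2 → H3 → A3 → J9 → Q1 → HQ costs 87.
Optimal: HQ → M3 → T2 → H3 → A3 → Q1 → J9 → HQ costs 75 (by enumerating all 360 distinct tours).
Excess = 87 − 75 = 12.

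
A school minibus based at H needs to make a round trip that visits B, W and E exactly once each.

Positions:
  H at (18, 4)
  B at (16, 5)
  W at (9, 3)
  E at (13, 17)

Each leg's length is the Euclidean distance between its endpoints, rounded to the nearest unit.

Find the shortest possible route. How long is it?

With 3 stops there are 3!/2 = 3 distinct round trips (a route and its reverse cost the same).
H → B → W → E → H: 2+7+15+14 = 38
H → B → E → W → H: 2+12+15+9 = 38
H → W → B → E → H: 9+7+12+14 = 42
The minimum is 38.
One optimal route: H → B → W → E → H (or its reverse).

38 — the shortest possible round trip.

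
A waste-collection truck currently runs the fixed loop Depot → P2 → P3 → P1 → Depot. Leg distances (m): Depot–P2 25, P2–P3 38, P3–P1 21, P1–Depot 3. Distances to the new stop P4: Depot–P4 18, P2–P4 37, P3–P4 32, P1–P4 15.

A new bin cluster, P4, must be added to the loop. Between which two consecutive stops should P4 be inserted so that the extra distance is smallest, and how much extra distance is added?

Adding 26 m by placing P4 on the P3–P1 leg.

Insertion cost between consecutive stops i–j is d(i,P4) + d(P4,j) − d(i,j):
  between Depot and P2: 18 + 37 − 25 = 30
  between P2 and P3: 37 + 32 − 38 = 31
  between P3 and P1: 32 + 15 − 21 = 26
  between P1 and Depot: 15 + 18 − 3 = 30
Cheapest insertion is between P3 and P1, adding 26.
New total = 87 + 26 = 113.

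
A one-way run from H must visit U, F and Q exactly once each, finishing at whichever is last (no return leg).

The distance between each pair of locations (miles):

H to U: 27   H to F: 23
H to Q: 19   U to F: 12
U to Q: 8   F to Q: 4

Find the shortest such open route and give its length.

Minimum one-way distance = 35 miles.

There are 3! = 6 possible orderings.
H → U → F → Q: 27+12+4 = 43
H → U → Q → F: 27+8+4 = 39
H → F → U → Q: 23+12+8 = 43
H → F → Q → U: 23+4+8 = 35
H → Q → U → F: 19+8+12 = 39
H → Q → F → U: 19+4+12 = 35
The minimum is 35.
One shortest path: H → F → Q → U.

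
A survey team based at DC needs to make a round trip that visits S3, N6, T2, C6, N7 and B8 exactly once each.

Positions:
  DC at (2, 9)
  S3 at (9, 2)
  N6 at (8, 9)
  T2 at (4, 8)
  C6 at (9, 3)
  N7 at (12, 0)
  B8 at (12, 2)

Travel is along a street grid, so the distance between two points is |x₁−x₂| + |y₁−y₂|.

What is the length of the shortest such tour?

With 6 stops there are 6!/2 = 360 distinct round trips (a route and its reverse cost the same).
DC → S3 → N6 → T2 → C6 → N7 → B8 → DC: 14+8+5+10+6+2+17 = 62
DC → S3 → N6 → T2 → C6 → B8 → N7 → DC: 14+8+5+10+4+2+19 = 62
DC → S3 → N6 → T2 → N7 → C6 → B8 → DC: 14+8+5+16+6+4+17 = 70
DC → S3 → N6 → T2 → N7 → B8 → C6 → DC: 14+8+5+16+2+4+13 = 62
DC → S3 → N6 → T2 → B8 → C6 → N7 → DC: 14+8+5+14+4+6+19 = 70
DC → S3 → N6 → T2 → B8 → N7 → C6 → DC: 14+8+5+14+2+6+13 = 62
DC → S3 → N6 → C6 → T2 → N7 → B8 → DC: 14+8+7+10+16+2+17 = 74
DC → S3 → N6 → C6 → T2 → B8 → N7 → DC: 14+8+7+10+14+2+19 = 74
… (352 more)
DC → N6 → S3 → N7 → B8 → C6 → T2 → DC: 6+8+5+2+4+10+3 = 38  ← best
The minimum is 38.
One optimal route: DC → N6 → S3 → N7 → B8 → C6 → T2 → DC (or its reverse).

Minimum total distance: 38.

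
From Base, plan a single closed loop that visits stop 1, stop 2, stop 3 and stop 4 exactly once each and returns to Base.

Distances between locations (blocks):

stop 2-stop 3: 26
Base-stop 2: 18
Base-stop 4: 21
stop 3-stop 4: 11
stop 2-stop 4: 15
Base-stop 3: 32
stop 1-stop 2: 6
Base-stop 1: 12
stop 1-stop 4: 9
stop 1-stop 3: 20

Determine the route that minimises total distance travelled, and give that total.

Minimum total distance: 76 blocks.

There are 12 distinct closed tours to check (reversals are equivalent).
Base → stop 1 → stop 2 → stop 3 → stop 4 → Base: 12+6+26+11+21 = 76
Base → stop 1 → stop 2 → stop 4 → stop 3 → Base: 12+6+15+11+32 = 76
Base → stop 1 → stop 3 → stop 2 → stop 4 → Base: 12+20+26+15+21 = 94
Base → stop 1 → stop 3 → stop 4 → stop 2 → Base: 12+20+11+15+18 = 76
Base → stop 1 → stop 4 → stop 2 → stop 3 → Base: 12+9+15+26+32 = 94
Base → stop 1 → stop 4 → stop 3 → stop 2 → Base: 12+9+11+26+18 = 76
Base → stop 2 → stop 1 → stop 3 → stop 4 → Base: 18+6+20+11+21 = 76
Base → stop 2 → stop 1 → stop 4 → stop 3 → Base: 18+6+9+11+32 = 76
Base → stop 2 → stop 3 → stop 1 → stop 4 → Base: 18+26+20+9+21 = 94
Base → stop 2 → stop 4 → stop 1 → stop 3 → Base: 18+15+9+20+32 = 94
Base → stop 3 → stop 1 → stop 2 → stop 4 → Base: 32+20+6+15+21 = 94
Base → stop 3 → stop 2 → stop 1 → stop 4 → Base: 32+26+6+9+21 = 94
The minimum is 76.
One optimal route: Base → stop 1 → stop 2 → stop 3 → stop 4 → Base (or its reverse).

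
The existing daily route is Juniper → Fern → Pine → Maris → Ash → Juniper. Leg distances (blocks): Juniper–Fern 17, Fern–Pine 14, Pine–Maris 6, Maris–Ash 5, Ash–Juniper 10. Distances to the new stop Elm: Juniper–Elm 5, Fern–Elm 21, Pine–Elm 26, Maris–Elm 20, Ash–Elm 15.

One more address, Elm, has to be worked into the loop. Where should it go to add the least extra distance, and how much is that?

Insertion cost between consecutive stops i–j is d(i,Elm) + d(Elm,j) − d(i,j):
  between Juniper and Fern: 5 + 21 − 17 = 9
  between Fern and Pine: 21 + 26 − 14 = 33
  between Pine and Maris: 26 + 20 − 6 = 40
  between Maris and Ash: 20 + 15 − 5 = 30
  between Ash and Juniper: 15 + 5 − 10 = 10
Cheapest insertion is between Juniper and Fern, adding 9.
New total = 52 + 9 = 61.

Minimum extra distance: 9 blocks, inserting Elm between Juniper and Fern.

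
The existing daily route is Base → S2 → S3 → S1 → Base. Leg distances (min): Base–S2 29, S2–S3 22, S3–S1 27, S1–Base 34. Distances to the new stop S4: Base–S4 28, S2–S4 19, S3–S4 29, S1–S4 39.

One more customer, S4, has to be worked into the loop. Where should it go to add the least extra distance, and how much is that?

Insertion cost between consecutive stops i–j is d(i,S4) + d(S4,j) − d(i,j):
  between Base and S2: 28 + 19 − 29 = 18
  between S2 and S3: 19 + 29 − 22 = 26
  between S3 and S1: 29 + 39 − 27 = 41
  between S1 and Base: 39 + 28 − 34 = 33
Cheapest insertion is between Base and S2, adding 18.
New total = 112 + 18 = 130.

+18 min — insert S4 between Base and S2.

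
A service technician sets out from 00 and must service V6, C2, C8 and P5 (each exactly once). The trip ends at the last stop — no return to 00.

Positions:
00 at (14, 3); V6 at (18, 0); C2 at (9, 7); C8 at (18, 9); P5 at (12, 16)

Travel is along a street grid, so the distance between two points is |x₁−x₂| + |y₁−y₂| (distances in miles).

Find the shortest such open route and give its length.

There are 4! = 24 possible orderings.
00 → V6 → C2 → C8 → P5: 7+16+11+13 = 47
00 → V6 → C2 → P5 → C8: 7+16+12+13 = 48
00 → V6 → C8 → C2 → P5: 7+9+11+12 = 39
00 → V6 → C8 → P5 → C2: 7+9+13+12 = 41
00 → V6 → P5 → C2 → C8: 7+22+12+11 = 52
00 → V6 → P5 → C8 → C2: 7+22+13+11 = 53
00 → C2 → V6 → C8 → P5: 9+16+9+13 = 47
00 → C2 → V6 → P5 → C8: 9+16+22+13 = 60
00 → C2 → C8 → V6 → P5: 9+11+9+22 = 51
00 → C2 → C8 → P5 → V6: 9+11+13+22 = 55
00 → C2 → P5 → V6 → C8: 9+12+22+9 = 52
00 → C2 → P5 → C8 → V6: 9+12+13+9 = 43
00 → C8 → V6 → C2 → P5: 10+9+16+12 = 47
00 → C8 → V6 → P5 → C2: 10+9+22+12 = 53
… (10 more)
The minimum is 39.
One shortest path: 00 → V6 → C8 → C2 → P5.

39 miles — the minimum one-way total.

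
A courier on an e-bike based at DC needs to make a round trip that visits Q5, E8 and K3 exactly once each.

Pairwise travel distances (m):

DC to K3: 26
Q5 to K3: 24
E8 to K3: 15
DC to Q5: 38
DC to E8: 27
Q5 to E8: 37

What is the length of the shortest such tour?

There are 3 distinct closed tours to check (reversals are equivalent).
DC - Q5 - E8 - K3 - DC: 38+37+15+26 = 116
DC - Q5 - K3 - E8 - DC: 38+24+15+27 = 104
DC - E8 - Q5 - K3 - DC: 27+37+24+26 = 114
The minimum is 104.
One optimal route: DC → Q5 → K3 → E8 → DC (or its reverse).

104 m — the shortest possible round trip.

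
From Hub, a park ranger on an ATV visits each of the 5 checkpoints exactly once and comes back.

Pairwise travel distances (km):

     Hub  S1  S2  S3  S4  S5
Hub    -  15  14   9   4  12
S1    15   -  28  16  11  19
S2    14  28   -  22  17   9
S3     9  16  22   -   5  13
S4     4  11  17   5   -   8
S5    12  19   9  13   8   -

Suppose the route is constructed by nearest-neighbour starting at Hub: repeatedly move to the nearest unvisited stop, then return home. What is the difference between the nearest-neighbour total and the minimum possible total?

7 km longer than the optimal tour.

Hub: S4=4, S3=9, S5=12, S2=14, S1=15 ⇒ S4
S4: S3=5, S5=8, S1=11, S2=17 ⇒ S3
S3: S5=13, S1=16, S2=22 ⇒ S5
S5: S2=9, S1=19 ⇒ S2
S2: S1=28 ⇒ S1
NN route Hub → S4 → S3 → S5 → S2 → S1 → Hub costs 74.
Optimal: Hub → S1 → S3 → S4 → S5 → S2 → Hub costs 67 (by enumerating all 60 distinct tours).
Excess = 74 − 67 = 7.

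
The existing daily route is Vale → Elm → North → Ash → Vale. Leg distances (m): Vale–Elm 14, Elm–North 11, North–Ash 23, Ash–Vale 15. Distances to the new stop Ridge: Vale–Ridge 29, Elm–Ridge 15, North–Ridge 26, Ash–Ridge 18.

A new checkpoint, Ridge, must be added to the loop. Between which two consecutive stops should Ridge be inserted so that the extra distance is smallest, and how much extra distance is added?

Insertion cost between consecutive stops i–j is d(i,Ridge) + d(Ridge,j) − d(i,j):
  between Vale and Elm: 29 + 15 − 14 = 30
  between Elm and North: 15 + 26 − 11 = 30
  between North and Ash: 26 + 18 − 23 = 21
  between Ash and Vale: 18 + 29 − 15 = 32
Cheapest insertion is between North and Ash, adding 21.
New total = 63 + 21 = 84.

Minimum extra distance: 21 m, inserting Ridge between North and Ash.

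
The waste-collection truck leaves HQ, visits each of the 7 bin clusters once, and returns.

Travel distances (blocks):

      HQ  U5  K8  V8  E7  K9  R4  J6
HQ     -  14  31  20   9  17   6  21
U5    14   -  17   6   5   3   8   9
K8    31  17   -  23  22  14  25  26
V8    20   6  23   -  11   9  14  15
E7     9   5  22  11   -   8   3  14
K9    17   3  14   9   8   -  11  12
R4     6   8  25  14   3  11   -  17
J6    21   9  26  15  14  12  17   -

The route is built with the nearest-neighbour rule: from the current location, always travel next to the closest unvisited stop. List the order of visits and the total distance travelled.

From HQ: distances to unvisited — R4=6, E7=9, U5=14, K9=17, V8=20, J6=21, K8=31. Nearest is R4 (6).
From R4: distances to unvisited — E7=3, U5=8, K9=11, V8=14, J6=17, K8=25. Nearest is E7 (3).
From E7: distances to unvisited — U5=5, K9=8, V8=11, J6=14, K8=22. Nearest is U5 (5).
From U5: distances to unvisited — K9=3, V8=6, J6=9, K8=17. Nearest is K9 (3).
From K9: distances to unvisited — V8=9, J6=12, K8=14. Nearest is V8 (9).
From V8: distances to unvisited — J6=15, K8=23. Nearest is J6 (15).
From J6: distances to unvisited — K8=26. Nearest is K8 (26).
Return K8→HQ: 31.
Total = 6 + 3 + 5 + 3 + 9 + 15 + 26 + 31 = 98.

Nearest-neighbour total = 98 blocks; route HQ → R4 → E7 → U5 → K9 → V8 → J6 → K8 → HQ.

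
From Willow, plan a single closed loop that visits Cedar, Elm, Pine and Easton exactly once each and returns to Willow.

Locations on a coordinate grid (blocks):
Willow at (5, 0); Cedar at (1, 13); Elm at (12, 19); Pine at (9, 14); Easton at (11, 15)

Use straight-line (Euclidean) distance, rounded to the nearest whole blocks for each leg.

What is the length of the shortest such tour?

There are 12 distinct closed tours to check (reversals are equivalent).
Willow-Cedar-Elm-Pine-Easton-Willow: 14+13+6+2+16 = 51
Willow-Cedar-Elm-Easton-Pine-Willow: 14+13+4+2+15 = 48
Willow-Cedar-Pine-Elm-Easton-Willow: 14+8+6+4+16 = 48
Willow-Cedar-Pine-Easton-Elm-Willow: 14+8+2+4+20 = 48
Willow-Cedar-Easton-Elm-Pine-Willow: 14+10+4+6+15 = 49
Willow-Cedar-Easton-Pine-Elm-Willow: 14+10+2+6+20 = 52
Willow-Elm-Cedar-Pine-Easton-Willow: 20+13+8+2+16 = 59
Willow-Elm-Cedar-Easton-Pine-Willow: 20+13+10+2+15 = 60
Willow-Elm-Pine-Cedar-Easton-Willow: 20+6+8+10+16 = 60
Willow-Elm-Easton-Cedar-Pine-Willow: 20+4+10+8+15 = 57
Willow-Pine-Cedar-Elm-Easton-Willow: 15+8+13+4+16 = 56
Willow-Pine-Elm-Cedar-Easton-Willow: 15+6+13+10+16 = 60
The minimum is 48.
One optimal route: Willow → Cedar → Elm → Easton → Pine → Willow (or its reverse).

Minimum total distance: 48 blocks.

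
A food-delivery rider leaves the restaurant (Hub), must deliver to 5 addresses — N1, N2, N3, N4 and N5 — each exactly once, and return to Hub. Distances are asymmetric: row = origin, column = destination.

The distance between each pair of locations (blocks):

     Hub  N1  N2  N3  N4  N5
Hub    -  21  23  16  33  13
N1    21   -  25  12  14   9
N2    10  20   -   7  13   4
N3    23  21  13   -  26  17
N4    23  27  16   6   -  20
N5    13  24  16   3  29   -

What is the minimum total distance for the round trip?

Hub → N1 → N2 → N3 → N4 → N5 → Hub: 21+25+7+26+20+13 = 112
Hub → N1 → N2 → N3 → N5 → N4 → Hub: 21+25+7+17+29+23 = 122
Hub → N1 → N2 → N4 → N3 → N5 → Hub: 21+25+13+6+17+13 = 95
Hub → N1 → N2 → N4 → N5 → N3 → Hub: 21+25+13+20+3+23 = 105
Hub → N1 → N2 → N5 → N3 → N4 → Hub: 21+25+4+3+26+23 = 102
Hub → N1 → N2 → N5 → N4 → N3 → Hub: 21+25+4+29+6+23 = 108
Hub → N1 → N3 → N2 → N4 → N5 → Hub: 21+12+13+13+20+13 = 92
Hub → N1 → N3 → N2 → N5 → N4 → Hub: 21+12+13+4+29+23 = 102
Hub → N1 → N3 → N4 → N2 → N5 → Hub: 21+12+26+16+4+13 = 92
Hub → N1 → N3 → N4 → N5 → N2 → Hub: 21+12+26+20+16+10 = 105
Hub → N1 → N3 → N5 → N2 → N4 → Hub: 21+12+17+16+13+23 = 102
Hub → N1 → N3 → N5 → N4 → N2 → Hub: 21+12+17+29+16+10 = 105
Hub → N1 → N4 → N2 → N3 → N5 → Hub: 21+14+16+7+17+13 = 88
Hub → N1 → N4 → N2 → N5 → N3 → Hub: 21+14+16+4+3+23 = 81
… (106 more)
Hub → N1 → N4 → N3 → N2 → N5 → Hub: 21+14+6+13+4+13 = 71  ← best
The minimum is 71.
One optimal route: Hub → N1 → N4 → N3 → N2 → N5 → Hub.

Minimum total distance: 71 blocks.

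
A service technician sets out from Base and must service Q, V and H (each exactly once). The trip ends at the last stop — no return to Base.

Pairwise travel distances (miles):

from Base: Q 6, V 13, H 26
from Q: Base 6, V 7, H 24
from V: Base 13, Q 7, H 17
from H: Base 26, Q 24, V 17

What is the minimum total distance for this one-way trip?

30 miles — the minimum one-way total.

There are 3! = 6 possible orderings.
Base → Q → V → H: 6+7+17 = 30
Base → Q → H → V: 6+24+17 = 47
Base → V → Q → H: 13+7+24 = 44
Base → V → H → Q: 13+17+24 = 54
Base → H → Q → V: 26+24+7 = 57
Base → H → V → Q: 26+17+7 = 50
The minimum is 30.
One shortest path: Base → Q → V → H.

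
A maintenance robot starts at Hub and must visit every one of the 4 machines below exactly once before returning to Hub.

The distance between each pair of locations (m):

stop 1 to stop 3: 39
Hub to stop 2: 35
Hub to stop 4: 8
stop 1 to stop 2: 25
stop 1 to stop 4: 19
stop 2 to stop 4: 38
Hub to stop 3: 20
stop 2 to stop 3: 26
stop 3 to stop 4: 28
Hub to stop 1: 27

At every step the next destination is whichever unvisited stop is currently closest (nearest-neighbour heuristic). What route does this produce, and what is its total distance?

98 m along Hub → stop 4 → stop 1 → stop 2 → stop 3 → Hub.

Hub → [stop 4:8 / stop 3:20 / stop 1:27 / stop 2:35] → stop 4 (8)
stop 4 → [stop 1:19 / stop 3:28 / stop 2:38] → stop 1 (19)
stop 1 → [stop 2:25 / stop 3:39] → stop 2 (25)
stop 2 → [stop 3:26] → stop 3 (26)
Return stop 3→Hub: 20.
Total = 8 + 19 + 25 + 26 + 20 = 98.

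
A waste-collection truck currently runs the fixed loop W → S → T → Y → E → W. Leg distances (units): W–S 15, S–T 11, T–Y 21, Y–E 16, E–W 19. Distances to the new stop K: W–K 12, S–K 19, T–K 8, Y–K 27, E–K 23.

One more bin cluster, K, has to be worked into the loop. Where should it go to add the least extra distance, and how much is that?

Insertion cost between consecutive stops i–j is d(i,K) + d(K,j) − d(i,j):
  between W and S: 12 + 19 − 15 = 16
  between S and T: 19 + 8 − 11 = 16
  between T and Y: 8 + 27 − 21 = 14
  between Y and E: 27 + 23 − 16 = 34
  between E and W: 23 + 12 − 19 = 16
Cheapest insertion is between T and Y, adding 14.
New total = 82 + 14 = 96.

Adding 14 by placing K on the T–Y leg.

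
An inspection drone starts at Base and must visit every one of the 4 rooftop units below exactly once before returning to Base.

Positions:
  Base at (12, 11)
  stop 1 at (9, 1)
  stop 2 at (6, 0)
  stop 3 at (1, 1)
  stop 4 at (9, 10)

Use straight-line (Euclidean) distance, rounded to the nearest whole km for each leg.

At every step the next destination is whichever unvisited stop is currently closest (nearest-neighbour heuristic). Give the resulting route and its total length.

Nearest-neighbour total = 35 km; route Base → stop 4 → stop 1 → stop 2 → stop 3 → Base.

From Base: distances to unvisited — stop 4=3, stop 1=10, stop 2=13, stop 3=15. Nearest is stop 4 (3).
From stop 4: distances to unvisited — stop 1=9, stop 2=10, stop 3=12. Nearest is stop 1 (9).
From stop 1: distances to unvisited — stop 2=3, stop 3=8. Nearest is stop 2 (3).
From stop 2: distances to unvisited — stop 3=5. Nearest is stop 3 (5).
Return stop 3→Base: 15.
Total = 3 + 9 + 3 + 5 + 15 = 35.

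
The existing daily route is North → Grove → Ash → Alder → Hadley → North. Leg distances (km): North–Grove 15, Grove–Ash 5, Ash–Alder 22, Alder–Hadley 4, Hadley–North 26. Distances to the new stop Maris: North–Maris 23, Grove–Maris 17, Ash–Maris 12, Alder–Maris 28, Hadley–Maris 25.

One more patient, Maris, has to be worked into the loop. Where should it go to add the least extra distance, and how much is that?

Insertion cost between consecutive stops i–j is d(i,Maris) + d(Maris,j) − d(i,j):
  between North and Grove: 23 + 17 − 15 = 25
  between Grove and Ash: 17 + 12 − 5 = 24
  between Ash and Alder: 12 + 28 − 22 = 18
  between Alder and Hadley: 28 + 25 − 4 = 49
  between Hadley and North: 25 + 23 − 26 = 22
Cheapest insertion is between Ash and Alder, adding 18.
New total = 72 + 18 = 90.

Adding 18 km by placing Maris on the Ash–Alder leg.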